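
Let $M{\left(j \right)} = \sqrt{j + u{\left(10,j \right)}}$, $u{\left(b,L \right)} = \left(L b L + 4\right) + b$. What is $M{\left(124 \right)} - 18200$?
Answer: $-18200 + \sqrt{153898} \approx -17808.0$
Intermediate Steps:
$u{\left(b,L \right)} = 4 + b + b L^{2}$ ($u{\left(b,L \right)} = \left(b L^{2} + 4\right) + b = \left(4 + b L^{2}\right) + b = 4 + b + b L^{2}$)
$M{\left(j \right)} = \sqrt{14 + j + 10 j^{2}}$ ($M{\left(j \right)} = \sqrt{j + \left(4 + 10 + 10 j^{2}\right)} = \sqrt{j + \left(14 + 10 j^{2}\right)} = \sqrt{14 + j + 10 j^{2}}$)
$M{\left(124 \right)} - 18200 = \sqrt{14 + 124 + 10 \cdot 124^{2}} - 18200 = \sqrt{14 + 124 + 10 \cdot 15376} - 18200 = \sqrt{14 + 124 + 153760} - 18200 = \sqrt{153898} - 18200 = -18200 + \sqrt{153898}$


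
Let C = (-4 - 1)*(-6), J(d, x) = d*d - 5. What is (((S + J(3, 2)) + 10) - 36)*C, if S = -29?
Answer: -1530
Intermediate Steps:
J(d, x) = -5 + d² (J(d, x) = d² - 5 = -5 + d²)
C = 30 (C = -5*(-6) = 30)
(((S + J(3, 2)) + 10) - 36)*C = (((-29 + (-5 + 3²)) + 10) - 36)*30 = (((-29 + (-5 + 9)) + 10) - 36)*30 = (((-29 + 4) + 10) - 36)*30 = ((-25 + 10) - 36)*30 = (-15 - 36)*30 = -51*30 = -1530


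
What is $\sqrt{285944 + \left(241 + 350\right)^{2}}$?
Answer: $5 \sqrt{25409} \approx 797.01$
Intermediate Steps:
$\sqrt{285944 + \left(241 + 350\right)^{2}} = \sqrt{285944 + 591^{2}} = \sqrt{285944 + 349281} = \sqrt{635225} = 5 \sqrt{25409}$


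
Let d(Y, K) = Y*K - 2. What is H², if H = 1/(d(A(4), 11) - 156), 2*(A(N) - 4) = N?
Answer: 1/8464 ≈ 0.00011815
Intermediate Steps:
A(N) = 4 + N/2
d(Y, K) = -2 + K*Y (d(Y, K) = K*Y - 2 = -2 + K*Y)
H = -1/92 (H = 1/((-2 + 11*(4 + (½)*4)) - 156) = 1/((-2 + 11*(4 + 2)) - 156) = 1/((-2 + 11*6) - 156) = 1/((-2 + 66) - 156) = 1/(64 - 156) = 1/(-92) = -1/92 ≈ -0.010870)
H² = (-1/92)² = 1/8464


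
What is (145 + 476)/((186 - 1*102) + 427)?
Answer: 621/511 ≈ 1.2153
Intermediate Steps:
(145 + 476)/((186 - 1*102) + 427) = 621/((186 - 102) + 427) = 621/(84 + 427) = 621/511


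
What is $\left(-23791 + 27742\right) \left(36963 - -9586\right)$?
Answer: $183915099$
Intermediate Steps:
$\left(-23791 + 27742\right) \left(36963 - -9586\right) = 3951 \left(36963 + 9586\right) = 3951 \cdot 46549 = 183915099$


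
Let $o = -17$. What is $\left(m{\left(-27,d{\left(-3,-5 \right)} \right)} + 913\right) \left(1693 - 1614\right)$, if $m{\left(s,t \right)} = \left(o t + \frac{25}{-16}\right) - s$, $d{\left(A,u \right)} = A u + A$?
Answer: $\frac{928329}{16} \approx 58021.0$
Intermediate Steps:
$d{\left(A,u \right)} = A + A u$
$m{\left(s,t \right)} = - \frac{25}{16} - s - 17 t$ ($m{\left(s,t \right)} = \left(- 17 t + \frac{25}{-16}\right) - s = \left(- 17 t + 25 \left(- \frac{1}{16}\right)\right) - s = \left(- 17 t - \frac{25}{16}\right) - s = \left(- \frac{25}{16} - 17 t\right) - s = - \frac{25}{16} - s - 17 t$)
$\left(m{\left(-27,d{\left(-3,-5 \right)} \right)} + 913\right) \left(1693 - 1614\right) = \left(\left(- \frac{25}{16} - -27 - 17 \left(- 3 \left(1 - 5\right)\right)\right) + 913\right) \left(1693 - 1614\right) = \left(\left(- \frac{25}{16} + 27 - 17 \left(\left(-3\right) \left(-4\right)\right)\right) + 913\right) 79 = \left(\left(- \frac{25}{16} + 27 - 204\right) + 913\right) 79 = \left(- \frac{2857}{16} + 913\right) 79 = \frac{11751}{16} \cdot 79 = \frac{928329}{16}$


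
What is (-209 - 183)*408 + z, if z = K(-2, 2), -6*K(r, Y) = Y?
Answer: -479809/3 ≈ -1.5994e+5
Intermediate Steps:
K(r, Y) = -Y/6
z = -⅓ (z = -⅙*2 = -⅓ ≈ -0.33333)
(-209 - 183)*408 + z = (-209 - 183)*408 - ⅓ = -392*408 - ⅓ = -159936 - ⅓ = -479809/3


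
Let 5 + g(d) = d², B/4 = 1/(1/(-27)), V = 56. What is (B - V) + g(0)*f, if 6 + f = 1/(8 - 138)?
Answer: -3483/26 ≈ -133.96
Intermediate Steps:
f = -781/130 (f = -6 + 1/(8 - 138) = -6 + 1/(-130) = -6 - 1/130 = -781/130 ≈ -6.0077)
B = -108 (B = 4/(1/(-27)) = 4/(-1/27) = 4*(-27) = -108)
g(d) = -5 + d²
(B - V) + g(0)*f = (-108 - 1*56) + (-5 + 0²)*(-781/130) = (-108 - 56) + (-5 + 0)*(-781/130) = -164 - 5*(-781/130) = -164 + 781/26 = -3483/26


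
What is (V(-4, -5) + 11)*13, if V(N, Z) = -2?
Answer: 117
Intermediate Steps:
(V(-4, -5) + 11)*13 = (-2 + 11)*13 = 9*13 = 117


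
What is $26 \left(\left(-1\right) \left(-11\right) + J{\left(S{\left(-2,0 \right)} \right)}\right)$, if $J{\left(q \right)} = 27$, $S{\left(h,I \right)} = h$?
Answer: $988$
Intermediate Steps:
$26 \left(\left(-1\right) \left(-11\right) + J{\left(S{\left(-2,0 \right)} \right)}\right) = 26 \left(\left(-1\right) \left(-11\right) + 27\right) = 26 \left(11 + 27\right) = 26 \cdot 38 = 988$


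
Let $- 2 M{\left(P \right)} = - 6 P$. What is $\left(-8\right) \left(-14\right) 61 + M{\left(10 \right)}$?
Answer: $6862$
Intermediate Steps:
$M{\left(P \right)} = 3 P$ ($M{\left(P \right)} = - \frac{\left(-6\right) P}{2} = 3 P$)
$\left(-8\right) \left(-14\right) 61 + M{\left(10 \right)} = \left(-8\right) \left(-14\right) 61 + 3 \cdot 10 = 112 \cdot 61 + 30 = 6832 + 30 = 6862$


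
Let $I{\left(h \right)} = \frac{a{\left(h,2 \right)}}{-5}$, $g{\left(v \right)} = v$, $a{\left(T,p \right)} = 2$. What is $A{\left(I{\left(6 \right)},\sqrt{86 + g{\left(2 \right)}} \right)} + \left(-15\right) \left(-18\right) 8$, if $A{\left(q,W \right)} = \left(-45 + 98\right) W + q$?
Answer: $\frac{10798}{5} + 106 \sqrt{22} \approx 2656.8$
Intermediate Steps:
$I{\left(h \right)} = - \frac{2}{5}$ ($I{\left(h \right)} = \frac{2}{-5} = 2 \left(- \frac{1}{5}\right) = - \frac{2}{5}$)
$A{\left(q,W \right)} = q + 53 W$ ($A{\left(q,W \right)} = 53 W + q = q + 53 W$)
$A{\left(I{\left(6 \right)},\sqrt{86 + g{\left(2 \right)}} \right)} + \left(-15\right) \left(-18\right) 8 = \left(- \frac{2}{5} + 53 \sqrt{86 + 2}\right) + \left(-15\right) \left(-18\right) 8 = \left(- \frac{2}{5} + 53 \sqrt{88}\right) + 270 \cdot 8 = \left(- \frac{2}{5} + 53 \cdot 2 \sqrt{22}\right) + 2160 = \left(- \frac{2}{5} + 106 \sqrt{22}\right) + 2160 = \frac{10798}{5} + 106 \sqrt{22}$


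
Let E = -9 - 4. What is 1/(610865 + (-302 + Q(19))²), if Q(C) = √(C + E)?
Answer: 234025/164302372243 + 604*√6/492907116729 ≈ 1.4274e-6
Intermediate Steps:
E = -13
Q(C) = √(-13 + C) (Q(C) = √(C - 13) = √(-13 + C))
1/(610865 + (-302 + Q(19))²) = 1/(610865 + (-302 + √(-13 + 19))²) = 1/(610865 + (-302 + √6)²)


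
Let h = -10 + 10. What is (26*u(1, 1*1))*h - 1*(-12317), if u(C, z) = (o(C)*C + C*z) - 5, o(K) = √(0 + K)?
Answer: 12317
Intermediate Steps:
h = 0
o(K) = √K
u(C, z) = -5 + C^(3/2) + C*z (u(C, z) = (√C*C + C*z) - 5 = (C^(3/2) + C*z) - 5 = -5 + C^(3/2) + C*z)
(26*u(1, 1*1))*h - 1*(-12317) = (26*(-5 + 1^(3/2) + 1*(1*1)))*0 - 1*(-12317) = (26*(-5 + 1 + 1*1))*0 + 12317 = (26*(-5 + 1 + 1))*0 + 12317 = (26*(-3))*0 + 12317 = -78*0 + 12317 = 0 + 12317 = 12317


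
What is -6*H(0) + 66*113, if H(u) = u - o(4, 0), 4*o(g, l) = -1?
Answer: 14913/2 ≈ 7456.5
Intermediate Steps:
o(g, l) = -¼ (o(g, l) = (¼)*(-1) = -¼)
H(u) = ¼ + u (H(u) = u - 1*(-¼) = u + ¼ = ¼ + u)
-6*H(0) + 66*113 = -6*(¼ + 0) + 66*113 = -6*¼ + 7458 = -3/2 + 7458 = 14913/2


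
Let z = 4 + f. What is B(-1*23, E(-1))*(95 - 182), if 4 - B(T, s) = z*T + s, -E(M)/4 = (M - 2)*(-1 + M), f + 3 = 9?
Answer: -22446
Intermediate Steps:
f = 6 (f = -3 + 9 = 6)
z = 10 (z = 4 + 6 = 10)
E(M) = -4*(-1 + M)*(-2 + M) (E(M) = -4*(M - 2)*(-1 + M) = -4*(-2 + M)*(-1 + M) = -4*(-1 + M)*(-2 + M))
B(T, s) = 4 - s - 10*T (B(T, s) = 4 - (10*T + s) = 4 - (s + 10*T) = 4 + (-s - 10*T) = 4 - s - 10*T)
B(-1*23, E(-1))*(95 - 182) = (4 - (-8 - 4*(-1)**2 + 12*(-1)) - (-10)*23)*(95 - 182) = (4 - (-8 - 4*1 - 12) - 10*(-23))*(-87) = (4 - (-8 - 4 - 12) + 230)*(-87) = (4 - 1*(-24) + 230)*(-87) = (4 + 24 + 230)*(-87) = 258*(-87) = -22446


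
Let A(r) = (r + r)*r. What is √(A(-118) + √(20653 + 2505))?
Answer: √(27848 + √23158) ≈ 167.33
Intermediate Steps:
A(r) = 2*r² (A(r) = (2*r)*r = 2*r²)
√(A(-118) + √(20653 + 2505)) = √(2*(-118)² + √(20653 + 2505)) = √(2*13924 + √23158) = √(27848 + √23158)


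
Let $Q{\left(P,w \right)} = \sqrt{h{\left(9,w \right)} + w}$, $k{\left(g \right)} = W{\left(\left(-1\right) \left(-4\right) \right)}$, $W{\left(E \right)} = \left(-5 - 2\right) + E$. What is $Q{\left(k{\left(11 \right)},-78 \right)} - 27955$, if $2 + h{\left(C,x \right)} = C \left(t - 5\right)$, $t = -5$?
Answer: $-27955 + i \sqrt{170} \approx -27955.0 + 13.038 i$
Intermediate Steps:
$W{\left(E \right)} = -7 + E$
$h{\left(C,x \right)} = -2 - 10 C$ ($h{\left(C,x \right)} = -2 + C \left(-5 - 5\right) = -2 + C \left(-10\right) = -2 - 10 C$)
$k{\left(g \right)} = -3$ ($k{\left(g \right)} = -7 - -4 = -7 + 4 = -3$)
$Q{\left(P,w \right)} = \sqrt{-92 + w}$ ($Q{\left(P,w \right)} = \sqrt{\left(-2 - 90\right) + w} = \sqrt{-92 + w}$)
$Q{\left(k{\left(11 \right)},-78 \right)} - 27955 = \sqrt{-92 - 78} - 27955 = \sqrt{-170} - 27955 = i \sqrt{170} - 27955 = -27955 + i \sqrt{170}$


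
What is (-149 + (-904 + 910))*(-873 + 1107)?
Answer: -33462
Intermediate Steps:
(-149 + (-904 + 910))*(-873 + 1107) = (-149 + 6)*234 = -143*234 = -33462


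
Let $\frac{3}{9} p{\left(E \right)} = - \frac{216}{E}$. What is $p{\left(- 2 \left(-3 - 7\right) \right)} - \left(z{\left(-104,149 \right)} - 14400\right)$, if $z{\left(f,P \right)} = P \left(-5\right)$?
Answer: $\frac{75563}{5} \approx 15113.0$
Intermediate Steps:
$z{\left(f,P \right)} = - 5 P$
$p{\left(E \right)} = - \frac{648}{E}$ ($p{\left(E \right)} = 3 \left(- \frac{216}{E}\right) = - \frac{648}{E}$)
$p{\left(- 2 \left(-3 - 7\right) \right)} - \left(z{\left(-104,149 \right)} - 14400\right) = - \frac{648}{\left(-2\right) \left(-3 - 7\right)} - \left(\left(-5\right) 149 - 14400\right) = - \frac{648}{\left(-2\right) \left(-10\right)} - \left(-745 - 14400\right) = - \frac{648}{20} - -15145 = \left(-648\right) \frac{1}{20} + 15145 = - \frac{162}{5} + 15145 = \frac{75563}{5}$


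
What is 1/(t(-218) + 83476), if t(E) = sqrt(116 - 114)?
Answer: 41738/3484121287 - sqrt(2)/6968242574 ≈ 1.1979e-5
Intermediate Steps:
t(E) = sqrt(2)
1/(t(-218) + 83476) = 1/(sqrt(2) + 83476) = 1/(83476 + sqrt(2))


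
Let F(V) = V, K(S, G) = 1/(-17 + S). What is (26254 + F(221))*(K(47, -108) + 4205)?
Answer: 222656515/2 ≈ 1.1133e+8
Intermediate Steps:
(26254 + F(221))*(K(47, -108) + 4205) = (26254 + 221)*(1/(-17 + 47) + 4205) = 26475*(1/30 + 4205) = 26475*(126151/30) = 222656515/2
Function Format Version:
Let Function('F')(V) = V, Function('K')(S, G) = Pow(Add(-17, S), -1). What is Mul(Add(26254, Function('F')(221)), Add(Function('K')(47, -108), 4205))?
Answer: Rational(222656515, 2) ≈ 1.1133e+8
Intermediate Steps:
Mul(Add(26254, Function('F')(221)), Add(Function('K')(47, -108), 4205)) = Mul(Add(26254, 221), Add(Pow(Add(-17, 47), -1), 4205)) = Mul(26475, Add(Pow(30, -1), 4205)) = Mul(26475, Add(Rational(1, 30), 4205)) = Mul(26475, Rational(126151, 30)) = Rational(222656515, 2)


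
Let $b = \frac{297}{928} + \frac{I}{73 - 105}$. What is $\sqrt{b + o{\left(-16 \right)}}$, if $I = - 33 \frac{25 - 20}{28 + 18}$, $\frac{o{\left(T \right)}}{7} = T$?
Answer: $\frac{i \sqrt{3176660203}}{5336} \approx 10.563 i$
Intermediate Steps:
$o{\left(T \right)} = 7 T$
$I = - \frac{165}{46}$ ($I = - 33 \cdot \frac{5}{46} = - 33 \cdot 5 \cdot \frac{1}{46} = \left(-33\right) \frac{5}{46} = - \frac{165}{46} \approx -3.587$)
$b = \frac{18447}{42688}$ ($b = \frac{297}{928} - \frac{165}{46 \left(73 - 105\right)} = 297 \cdot \frac{1}{928} - \frac{165}{46 \left(73 - 105\right)} = \frac{297}{928} - \frac{165}{46 \left(-32\right)} = \frac{297}{928} - - \frac{165}{1472} = \frac{297}{928} + \frac{165}{1472} = \frac{18447}{42688} \approx 0.43214$)
$\sqrt{b + o{\left(-16 \right)}} = \sqrt{\frac{18447}{42688} + 7 \left(-16\right)} = \sqrt{\frac{18447}{42688} - 112} = \sqrt{- \frac{4762609}{42688}} = \frac{i \sqrt{3176660203}}{5336}$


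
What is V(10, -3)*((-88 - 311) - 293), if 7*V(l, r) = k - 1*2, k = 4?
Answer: -1384/7 ≈ -197.71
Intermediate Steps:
V(l, r) = 2/7 (V(l, r) = (4 - 1*2)/7 = (4 - 2)/7 = (⅐)*2 = 2/7)
V(10, -3)*((-88 - 311) - 293) = 2*((-88 - 311) - 293)/7 = 2*(-399 - 293)/7 = (2/7)*(-692) = -1384/7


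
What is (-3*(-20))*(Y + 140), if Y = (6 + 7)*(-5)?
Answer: 4500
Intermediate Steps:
Y = -65 (Y = 13*(-5) = -65)
(-3*(-20))*(Y + 140) = (-3*(-20))*(-65 + 140) = 60*75 = 4500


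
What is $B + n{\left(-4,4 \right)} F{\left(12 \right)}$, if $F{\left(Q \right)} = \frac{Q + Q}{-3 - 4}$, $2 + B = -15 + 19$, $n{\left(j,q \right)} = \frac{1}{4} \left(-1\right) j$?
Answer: $- \frac{10}{7} \approx -1.4286$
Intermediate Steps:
$n{\left(j,q \right)} = - \frac{j}{4}$ ($n{\left(j,q \right)} = \frac{1}{4} \left(-1\right) j = - \frac{j}{4}$)
$B = 2$ ($B = -2 + \left(-15 + 19\right) = -2 + 4 = 2$)
$F{\left(Q \right)} = - \frac{2 Q}{7}$ ($F{\left(Q \right)} = \frac{2 Q}{-7} = 2 Q \left(- \frac{1}{7}\right) = - \frac{2 Q}{7}$)
$B + n{\left(-4,4 \right)} F{\left(12 \right)} = 2 + \left(- \frac{1}{4}\right) \left(-4\right) \left(\left(- \frac{2}{7}\right) 12\right) = 2 + 1 \left(- \frac{24}{7}\right) = 2 - \frac{24}{7} = - \frac{10}{7}$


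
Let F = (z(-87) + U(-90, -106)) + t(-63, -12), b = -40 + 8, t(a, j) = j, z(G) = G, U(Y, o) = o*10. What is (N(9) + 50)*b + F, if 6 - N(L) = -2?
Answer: -3015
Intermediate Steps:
U(Y, o) = 10*o
N(L) = 8 (N(L) = 6 - 1*(-2) = 6 + 2 = 8)
b = -32
F = -1159 (F = (-87 + 10*(-106)) - 12 = (-87 - 1060) - 12 = -1147 - 12 = -1159)
(N(9) + 50)*b + F = (8 + 50)*(-32) - 1159 = 58*(-32) - 1159 = -1856 - 1159 = -3015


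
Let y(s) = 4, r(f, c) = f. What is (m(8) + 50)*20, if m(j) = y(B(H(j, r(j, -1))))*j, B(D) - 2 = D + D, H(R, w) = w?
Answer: 1640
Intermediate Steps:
B(D) = 2 + 2*D (B(D) = 2 + (D + D) = 2 + 2*D)
m(j) = 4*j
(m(8) + 50)*20 = (4*8 + 50)*20 = (32 + 50)*20 = 82*20 = 1640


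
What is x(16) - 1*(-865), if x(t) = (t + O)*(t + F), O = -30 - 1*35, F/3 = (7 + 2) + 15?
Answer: -3447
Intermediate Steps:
F = 72 (F = 3*((7 + 2) + 15) = 3*(9 + 15) = 3*24 = 72)
O = -65 (O = -30 - 35 = -65)
x(t) = (-65 + t)*(72 + t) (x(t) = (t - 65)*(t + 72) = (-65 + t)*(72 + t))
x(16) - 1*(-865) = (-4680 + 16**2 + 7*16) - 1*(-865) = (-4680 + 256 + 112) + 865 = -4312 + 865 = -3447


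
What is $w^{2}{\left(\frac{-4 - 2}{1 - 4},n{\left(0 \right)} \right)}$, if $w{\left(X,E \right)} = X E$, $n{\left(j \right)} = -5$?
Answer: $100$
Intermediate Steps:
$w{\left(X,E \right)} = E X$
$w^{2}{\left(\frac{-4 - 2}{1 - 4},n{\left(0 \right)} \right)} = \left(- 5 \frac{-4 - 2}{1 - 4}\right)^{2} = \left(- 5 \left(- \frac{6}{-3}\right)\right)^{2} = \left(- 5 \left(\left(-6\right) \left(- \frac{1}{3}\right)\right)\right)^{2} = \left(\left(-5\right) 2\right)^{2} = \left(-10\right)^{2} = 100$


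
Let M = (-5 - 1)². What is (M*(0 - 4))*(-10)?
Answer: 1440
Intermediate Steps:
M = 36 (M = (-6)² = 36)
(M*(0 - 4))*(-10) = (36*(0 - 4))*(-10) = (36*(-4))*(-10) = -144*(-10) = 1440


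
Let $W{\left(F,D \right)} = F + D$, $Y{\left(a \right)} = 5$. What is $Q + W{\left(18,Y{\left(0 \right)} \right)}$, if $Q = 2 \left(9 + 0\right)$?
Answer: $41$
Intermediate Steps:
$W{\left(F,D \right)} = D + F$
$Q = 18$ ($Q = 2 \cdot 9 = 18$)
$Q + W{\left(18,Y{\left(0 \right)} \right)} = 18 + \left(5 + 18\right) = 18 + 23 = 41$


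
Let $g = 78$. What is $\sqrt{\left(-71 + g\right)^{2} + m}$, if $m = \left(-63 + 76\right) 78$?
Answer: $\sqrt{1063} \approx 32.604$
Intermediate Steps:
$m = 1014$ ($m = 13 \cdot 78 = 1014$)
$\sqrt{\left(-71 + g\right)^{2} + m} = \sqrt{\left(-71 + 78\right)^{2} + 1014} = \sqrt{7^{2} + 1014} = \sqrt{49 + 1014} = \sqrt{1063}$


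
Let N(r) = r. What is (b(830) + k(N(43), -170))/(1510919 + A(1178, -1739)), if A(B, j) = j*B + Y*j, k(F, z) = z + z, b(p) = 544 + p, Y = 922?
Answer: -1034/2140981 ≈ -0.00048296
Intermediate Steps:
k(F, z) = 2*z
A(B, j) = 922*j + B*j (A(B, j) = j*B + 922*j = B*j + 922*j = 922*j + B*j)
(b(830) + k(N(43), -170))/(1510919 + A(1178, -1739)) = ((544 + 830) + 2*(-170))/(1510919 - 1739*(922 + 1178)) = (1374 - 340)/(1510919 - 1739*2100) = 1034/(1510919 - 3651900) = 1034/(-2140981) = 1034*(-1/2140981) = -1034/2140981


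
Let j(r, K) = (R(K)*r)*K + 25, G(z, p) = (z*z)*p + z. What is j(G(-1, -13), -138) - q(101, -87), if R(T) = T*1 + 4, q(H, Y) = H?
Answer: -258964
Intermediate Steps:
G(z, p) = z + p*z² (G(z, p) = z²*p + z = p*z² + z = z + p*z²)
R(T) = 4 + T (R(T) = T + 4 = 4 + T)
j(r, K) = 25 + K*r*(4 + K) (j(r, K) = ((4 + K)*r)*K + 25 = (r*(4 + K))*K + 25 = K*r*(4 + K) + 25 = 25 + K*r*(4 + K))
j(G(-1, -13), -138) - q(101, -87) = (25 - 138*(-(1 - 13*(-1)))*(4 - 138)) - 1*101 = (25 - 138*(-(1 + 13))*(-134)) - 101 = (25 - 138*(-1*14)*(-134)) - 101 = (25 - 138*(-14)*(-134)) - 101 = (25 - 258888) - 101 = -258863 - 101 = -258964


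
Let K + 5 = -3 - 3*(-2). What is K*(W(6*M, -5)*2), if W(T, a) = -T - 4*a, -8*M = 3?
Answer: -89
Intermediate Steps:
M = -3/8 (M = -⅛*3 = -3/8 ≈ -0.37500)
K = -2 (K = -5 + (-3 - 3*(-2)) = -5 + (-3 + 6) = -5 + 3 = -2)
K*(W(6*M, -5)*2) = -2*(-6*(-3)/8 - 4*(-5))*2 = -2*(-1*(-9/4) + 20)*2 = -2*(9/4 + 20)*2 = -89*2/2 = -2*89/2 = -89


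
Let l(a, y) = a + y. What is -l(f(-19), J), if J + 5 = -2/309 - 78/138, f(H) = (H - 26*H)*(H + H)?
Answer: 128320948/7107 ≈ 18056.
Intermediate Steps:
f(H) = -50*H² (f(H) = (-25*H)*(2*H) = -50*H²)
J = -39598/7107 (J = -5 + (-2/309 - 78/138) = -5 + (-2*1/309 - 78*1/138) = -5 + (-2/309 - 13/23) = -5 - 4063/7107 = -39598/7107 ≈ -5.5717)
-l(f(-19), J) = -(-50*(-19)² - 39598/7107) = -(-50*361 - 39598/7107) = -(-18050 - 39598/7107) = -1*(-128320948/7107) = 128320948/7107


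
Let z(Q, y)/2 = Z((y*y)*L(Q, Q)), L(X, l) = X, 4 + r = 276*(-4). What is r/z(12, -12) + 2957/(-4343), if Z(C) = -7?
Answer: 2385323/30401 ≈ 78.462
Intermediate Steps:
r = -1108 (r = -4 + 276*(-4) = -4 - 1104 = -1108)
z(Q, y) = -14 (z(Q, y) = 2*(-7) = -14)
r/z(12, -12) + 2957/(-4343) = -1108/(-14) + 2957/(-4343) = -1108*(-1/14) + 2957*(-1/4343) = 554/7 - 2957/4343 = 2385323/30401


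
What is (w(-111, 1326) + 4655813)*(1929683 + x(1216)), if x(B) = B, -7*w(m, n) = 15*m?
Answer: 62932547608044/7 ≈ 8.9904e+12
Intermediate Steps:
w(m, n) = -15*m/7
(w(-111, 1326) + 4655813)*(1929683 + x(1216)) = (-15/7*(-111) + 4655813)*(1929683 + 1216) = (1665/7 + 4655813)*1930899 = (32592356/7)*1930899 = 62932547608044/7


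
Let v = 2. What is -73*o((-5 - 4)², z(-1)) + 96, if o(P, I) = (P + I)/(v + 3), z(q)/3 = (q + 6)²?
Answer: -10908/5 ≈ -2181.6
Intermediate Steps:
z(q) = 3*(6 + q)² (z(q) = 3*(q + 6)² = 3*(6 + q)²)
o(P, I) = I/5 + P/5 (o(P, I) = (P + I)/(2 + 3) = (I + P)/5 = (I + P)*(⅕) = I/5 + P/5)
-73*o((-5 - 4)², z(-1)) + 96 = -73*((3*(6 - 1)²)/5 + (-5 - 4)²/5) + 96 = -73*((3*5²)/5 + (⅕)*(-9)²) + 96 = -73*((3*25)/5 + (⅕)*81) + 96 = -73*((⅕)*75 + 81/5) + 96 = -73*(15 + 81/5) + 96 = -73*156/5 + 96 = -11388/5 + 96 = -10908/5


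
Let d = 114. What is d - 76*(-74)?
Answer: 5738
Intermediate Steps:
d - 76*(-74) = 114 - 76*(-74) = 114 + 5624 = 5738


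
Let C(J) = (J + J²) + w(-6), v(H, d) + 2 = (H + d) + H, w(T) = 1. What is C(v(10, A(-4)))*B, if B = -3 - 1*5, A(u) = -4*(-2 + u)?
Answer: -14456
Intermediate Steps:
A(u) = 8 - 4*u
B = -8 (B = -3 - 5 = -8)
v(H, d) = -2 + d + 2*H (v(H, d) = -2 + ((H + d) + H) = -2 + (d + 2*H) = -2 + d + 2*H)
C(J) = 1 + J + J² (C(J) = (J + J²) + 1 = 1 + J + J²)
C(v(10, A(-4)))*B = (1 + (-2 + (8 - 4*(-4)) + 2*10) + (-2 + (8 - 4*(-4)) + 2*10)²)*(-8) = (1 + (-2 + (8 + 16) + 20) + (-2 + (8 + 16) + 20)²)*(-8) = (1 + (-2 + 24 + 20) + (-2 + 24 + 20)²)*(-8) = (1 + 42 + 42²)*(-8) = (1 + 42 + 1764)*(-8) = 1807*(-8) = -14456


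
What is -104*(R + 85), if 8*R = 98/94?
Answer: -416117/47 ≈ -8853.5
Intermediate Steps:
R = 49/376 (R = (98/94)/8 = (98*(1/94))/8 = (⅛)*(49/47) = 49/376 ≈ 0.13032)
-104*(R + 85) = -104*(49/376 + 85) = -104*32009/376 = -416117/47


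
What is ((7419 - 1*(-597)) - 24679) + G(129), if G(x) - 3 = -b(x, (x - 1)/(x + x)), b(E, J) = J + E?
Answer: -2165845/129 ≈ -16790.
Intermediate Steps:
b(E, J) = E + J
G(x) = 3 - x - (-1 + x)/(2*x) (G(x) = 3 - (x + (x - 1)/(x + x)) = 3 - (x + (-1 + x)/((2*x))) = 3 - (x + (-1 + x)*(1/(2*x))) = 3 - (x + (-1 + x)/(2*x)) = 3 + (-x - (-1 + x)/(2*x)) = 3 - x - (-1 + x)/(2*x))
((7419 - 1*(-597)) - 24679) + G(129) = ((7419 - 1*(-597)) - 24679) + (5/2 + (½)/129 - 1*129) = ((7419 + 597) - 24679) + (5/2 + (½)*(1/129) - 129) = (8016 - 24679) + (5/2 + 1/258 - 129) = -16663 - 16318/129 = -2165845/129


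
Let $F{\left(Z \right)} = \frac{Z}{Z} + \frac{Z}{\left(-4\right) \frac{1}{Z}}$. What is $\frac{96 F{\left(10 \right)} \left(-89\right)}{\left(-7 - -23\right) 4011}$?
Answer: $\frac{4272}{1337} \approx 3.1952$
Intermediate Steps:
$F{\left(Z \right)} = 1 - \frac{Z^{2}}{4}$ ($F{\left(Z \right)} = 1 + Z \left(- \frac{Z}{4}\right) = 1 - \frac{Z^{2}}{4}$)
$\frac{96 F{\left(10 \right)} \left(-89\right)}{\left(-7 - -23\right) 4011} = \frac{96 \left(1 - \frac{10^{2}}{4}\right) \left(-89\right)}{\left(-7 - -23\right) 4011} = \frac{96 \left(1 - 25\right) \left(-89\right)}{\left(-7 + 23\right) 4011} = \frac{96 \left(1 - 25\right) \left(-89\right)}{16 \cdot 4011} = \frac{96 \left(-24\right) \left(-89\right)}{64176} = \left(-2304\right) \left(-89\right) \frac{1}{64176} = 205056 \cdot \frac{1}{64176} = \frac{4272}{1337}$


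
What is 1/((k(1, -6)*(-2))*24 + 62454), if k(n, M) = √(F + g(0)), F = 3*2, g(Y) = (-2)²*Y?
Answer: 10409/650081382 + 4*√6/325040691 ≈ 1.6042e-5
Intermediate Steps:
g(Y) = 4*Y
F = 6
k(n, M) = √6 (k(n, M) = √(6 + 4*0) = √(6 + 0) = √6)
1/((k(1, -6)*(-2))*24 + 62454) = 1/((√6*(-2))*24 + 62454) = 1/(-2*√6*24 + 62454) = 1/(-48*√6 + 62454) = 1/(62454 - 48*√6)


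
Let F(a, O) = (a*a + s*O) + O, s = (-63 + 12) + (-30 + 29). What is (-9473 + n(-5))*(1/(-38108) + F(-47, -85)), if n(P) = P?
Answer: -168829414427/2722 ≈ -6.2024e+7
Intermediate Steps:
s = -52 (s = -51 - 1 = -52)
F(a, O) = a**2 - 51*O (F(a, O) = (a*a - 52*O) + O = (a**2 - 52*O) + O = a**2 - 51*O)
(-9473 + n(-5))*(1/(-38108) + F(-47, -85)) = (-9473 - 5)*(1/(-38108) + ((-47)**2 - 51*(-85))) = -9478*(-1/38108 + (2209 + 4335)) = -9478*(-1/38108 + 6544) = -9478*249378751/38108 = -168829414427/2722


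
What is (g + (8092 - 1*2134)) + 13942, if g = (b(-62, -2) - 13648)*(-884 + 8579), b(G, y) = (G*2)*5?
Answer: -109772360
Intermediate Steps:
b(G, y) = 10*G (b(G, y) = (2*G)*5 = 10*G)
g = -109792260 (g = (10*(-62) - 13648)*(-884 + 8579) = (-620 - 13648)*7695 = -14268*7695 = -109792260)
(g + (8092 - 1*2134)) + 13942 = (-109792260 + (8092 - 1*2134)) + 13942 = (-109792260 + (8092 - 2134)) + 13942 = (-109792260 + 5958) + 13942 = -109786302 + 13942 = -109772360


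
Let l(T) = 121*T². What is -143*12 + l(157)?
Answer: 2980813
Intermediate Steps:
-143*12 + l(157) = -143*12 + 121*157² = -1716 + 121*24649 = -1716 + 2982529 = 2980813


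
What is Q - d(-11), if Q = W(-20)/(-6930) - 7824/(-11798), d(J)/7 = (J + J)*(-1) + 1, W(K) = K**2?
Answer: -655694071/4088007 ≈ -160.39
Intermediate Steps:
d(J) = 7 - 14*J (d(J) = 7*((J + J)*(-1) + 1) = 7*((2*J)*(-1) + 1) = 7*(-2*J + 1) = 7*(1 - 2*J) = 7 - 14*J)
Q = 2475056/4088007 (Q = (-20)**2/(-6930) - 7824/(-11798) = 400*(-1/6930) - 7824*(-1/11798) = -40/693 + 3912/5899 = 2475056/4088007 ≈ 0.60544)
Q - d(-11) = 2475056/4088007 - (7 - 14*(-11)) = 2475056/4088007 - (7 + 154) = 2475056/4088007 - 1*161 = 2475056/4088007 - 161 = -655694071/4088007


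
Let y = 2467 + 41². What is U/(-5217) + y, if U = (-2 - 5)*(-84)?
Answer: 7213176/1739 ≈ 4147.9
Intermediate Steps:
U = 588 (U = -7*(-84) = 588)
y = 4148 (y = 2467 + 1681 = 4148)
U/(-5217) + y = 588/(-5217) + 4148 = 588*(-1/5217) + 4148 = -196/1739 + 4148 = 7213176/1739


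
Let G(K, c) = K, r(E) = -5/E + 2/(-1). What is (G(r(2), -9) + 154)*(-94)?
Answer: -14053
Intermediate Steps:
r(E) = -2 - 5/E (r(E) = -5/E + 2*(-1) = -5/E - 2 = -2 - 5/E)
(G(r(2), -9) + 154)*(-94) = ((-2 - 5/2) + 154)*(-94) = (-9/2 + 154)*(-94) = (299/2)*(-94) = -14053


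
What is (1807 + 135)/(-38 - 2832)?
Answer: -971/1435 ≈ -0.67665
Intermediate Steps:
(1807 + 135)/(-38 - 2832) = 1942/(-2870) = 1942*(-1/2870) = -971/1435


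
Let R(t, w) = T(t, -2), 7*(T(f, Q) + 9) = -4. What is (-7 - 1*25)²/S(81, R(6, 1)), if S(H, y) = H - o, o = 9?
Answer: 128/9 ≈ 14.222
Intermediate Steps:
T(f, Q) = -67/7 (T(f, Q) = -9 + (⅐)*(-4) = -9 - 4/7 = -67/7)
R(t, w) = -67/7
S(H, y) = -9 + H (S(H, y) = H - 1*9 = H - 9 = -9 + H)
(-7 - 1*25)²/S(81, R(6, 1)) = (-7 - 1*25)²/(-9 + 81) = (-7 - 25)²/72 = (-32)²*(1/72) = 1024*(1/72) = 128/9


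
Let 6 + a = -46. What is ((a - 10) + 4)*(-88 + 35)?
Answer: 3074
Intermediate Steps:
a = -52 (a = -6 - 46 = -52)
((a - 10) + 4)*(-88 + 35) = ((-52 - 10) + 4)*(-88 + 35) = (-62 + 4)*(-53) = -58*(-53) = 3074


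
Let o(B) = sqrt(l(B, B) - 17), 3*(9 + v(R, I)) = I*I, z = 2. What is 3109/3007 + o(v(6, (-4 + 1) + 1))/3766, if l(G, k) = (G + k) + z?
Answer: 3109/3007 + I*sqrt(273)/11298 ≈ 1.0339 + 0.0014624*I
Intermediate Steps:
l(G, k) = 2 + G + k (l(G, k) = (G + k) + 2 = 2 + G + k)
v(R, I) = -9 + I**2/3 (v(R, I) = -9 + (I*I)/3 = -9 + I**2/3)
o(B) = sqrt(-15 + 2*B) (o(B) = sqrt((2 + B + B) - 17) = sqrt((2 + 2*B) - 17) = sqrt(-15 + 2*B))
3109/3007 + o(v(6, (-4 + 1) + 1))/3766 = 3109/3007 + sqrt(-15 + 2*(-9 + ((-4 + 1) + 1)**2/3))/3766 = 3109*(1/3007) + sqrt(-15 + 2*(-9 + (-3 + 1)**2/3))*(1/3766) = 3109/3007 + sqrt(-15 + 2*(-9 + (1/3)*(-2)**2))*(1/3766) = 3109/3007 + sqrt(-15 + 2*(-9 + (1/3)*4))*(1/3766) = 3109/3007 + sqrt(-15 + 2*(-9 + 4/3))*(1/3766) = 3109/3007 + sqrt(-15 + 2*(-23/3))*(1/3766) = 3109/3007 + sqrt(-15 - 46/3)*(1/3766) = 3109/3007 + sqrt(-91/3)*(1/3766) = 3109/3007 + (I*sqrt(273)/3)*(1/3766) = 3109/3007 + I*sqrt(273)/11298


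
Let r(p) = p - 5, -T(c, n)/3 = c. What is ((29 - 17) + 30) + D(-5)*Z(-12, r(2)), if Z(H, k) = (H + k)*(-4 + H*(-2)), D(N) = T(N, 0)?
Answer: -4458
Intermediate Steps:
T(c, n) = -3*c
r(p) = -5 + p
D(N) = -3*N
Z(H, k) = (-4 - 2*H)*(H + k) (Z(H, k) = (H + k)*(-4 - 2*H) = (-4 - 2*H)*(H + k))
((29 - 17) + 30) + D(-5)*Z(-12, r(2)) = ((29 - 17) + 30) + (-3*(-5))*(-4*(-12) - 4*(-5 + 2) - 2*(-12)² - 2*(-12)*(-5 + 2)) = (12 + 30) + 15*(48 - 4*(-3) - 2*144 - 2*(-12)*(-3)) = 42 + 15*(48 + 12 - 288 - 72) = 42 + 15*(-300) = 42 - 4500 = -4458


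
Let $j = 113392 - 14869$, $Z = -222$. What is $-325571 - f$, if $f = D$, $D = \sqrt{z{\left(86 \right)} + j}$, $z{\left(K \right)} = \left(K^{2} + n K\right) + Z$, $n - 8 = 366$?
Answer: $-325571 - \sqrt{137861} \approx -3.2594 \cdot 10^{5}$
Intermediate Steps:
$n = 374$ ($n = 8 + 366 = 374$)
$j = 98523$ ($j = 113392 - 14869 = 98523$)
$z{\left(K \right)} = -222 + K^{2} + 374 K$ ($z{\left(K \right)} = \left(K^{2} + 374 K\right) - 222 = -222 + K^{2} + 374 K$)
$D = \sqrt{137861}$ ($D = \sqrt{\left(-222 + 86^{2} + 374 \cdot 86\right) + 98523} = \sqrt{\left(-222 + 7396 + 32164\right) + 98523} = \sqrt{39338 + 98523} = \sqrt{137861} \approx 371.3$)
$f = \sqrt{137861} \approx 371.3$
$-325571 - f = -325571 - \sqrt{137861}$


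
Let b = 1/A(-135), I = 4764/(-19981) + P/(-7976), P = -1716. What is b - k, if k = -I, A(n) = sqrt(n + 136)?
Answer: 38914547/39842114 ≈ 0.97672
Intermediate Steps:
I = -927567/39842114 (I = 4764/(-19981) - 1716/(-7976) = 4764*(-1/19981) - 1716*(-1/7976) = -4764/19981 + 429/1994 = -927567/39842114 ≈ -0.023281)
A(n) = sqrt(136 + n)
k = 927567/39842114 (k = -1*(-927567/39842114) = 927567/39842114 ≈ 0.023281)
b = 1 (b = 1/(sqrt(136 - 135)) = 1/(sqrt(1)) = 1/1 = 1)
b - k = 1 - 1*927567/39842114 = 1 - 927567/39842114 = 38914547/39842114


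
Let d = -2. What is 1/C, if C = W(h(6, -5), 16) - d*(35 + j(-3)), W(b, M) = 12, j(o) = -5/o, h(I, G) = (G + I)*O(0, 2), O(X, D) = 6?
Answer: 3/256 ≈ 0.011719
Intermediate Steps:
h(I, G) = 6*G + 6*I (h(I, G) = (G + I)*6 = 6*G + 6*I)
C = 256/3 (C = 12 - (-2)*(35 - 5/(-3)) = 12 - (-2)*(35 - 5*(-1/3)) = 12 - (-2)*(35 + 5/3) = 12 - (-2)*110/3 = 12 - 1*(-220/3) = 12 + 220/3 = 256/3 ≈ 85.333)
1/C = 1/(256/3) = 3/256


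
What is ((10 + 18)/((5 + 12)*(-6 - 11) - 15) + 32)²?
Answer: 5880625/5776 ≈ 1018.1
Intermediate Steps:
((10 + 18)/((5 + 12)*(-6 - 11) - 15) + 32)² = (28/(17*(-17) - 15) + 32)² = (28/(-289 - 15) + 32)² = (28/(-304) + 32)² = (28*(-1/304) + 32)² = (-7/76 + 32)² = (2425/76)² = 5880625/5776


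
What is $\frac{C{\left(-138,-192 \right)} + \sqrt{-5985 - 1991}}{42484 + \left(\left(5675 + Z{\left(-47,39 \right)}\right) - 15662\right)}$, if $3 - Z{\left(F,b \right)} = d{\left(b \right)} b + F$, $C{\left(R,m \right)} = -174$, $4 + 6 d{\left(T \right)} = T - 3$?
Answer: $- \frac{174}{32339} + \frac{2 i \sqrt{1994}}{32339} \approx -0.0053805 + 0.0027616 i$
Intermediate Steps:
$d{\left(T \right)} = - \frac{7}{6} + \frac{T}{6}$ ($d{\left(T \right)} = - \frac{2}{3} + \frac{T - 3}{6} = - \frac{2}{3} + \frac{-3 + T}{6} = - \frac{2}{3} + \left(- \frac{1}{2} + \frac{T}{6}\right) = - \frac{7}{6} + \frac{T}{6}$)
$Z{\left(F,b \right)} = 3 - F - b \left(- \frac{7}{6} + \frac{b}{6}\right)$ ($Z{\left(F,b \right)} = 3 - \left(\left(- \frac{7}{6} + \frac{b}{6}\right) b + F\right) = 3 - \left(b \left(- \frac{7}{6} + \frac{b}{6}\right) + F\right) = 3 - \left(F + b \left(- \frac{7}{6} + \frac{b}{6}\right)\right) = 3 - F - b \left(- \frac{7}{6} + \frac{b}{6}\right)$)
$\frac{C{\left(-138,-192 \right)} + \sqrt{-5985 - 1991}}{42484 + \left(\left(5675 + Z{\left(-47,39 \right)}\right) - 15662\right)} = \frac{-174 + \sqrt{-5985 - 1991}}{42484 - \left(9937 + \frac{13 \left(-7 + 39\right)}{2}\right)} = \frac{-174 + \sqrt{-7976}}{42484 + \left(\left(5675 + \left(3 + 47 - \frac{13}{2} \cdot 32\right)\right) - 15662\right)} = \frac{-174 + 2 i \sqrt{1994}}{42484 + \left(\left(5675 + \left(3 + 47 - 208\right)\right) - 15662\right)} = \frac{-174 + 2 i \sqrt{1994}}{42484 + \left(\left(5675 - 158\right) - 15662\right)} = \frac{-174 + 2 i \sqrt{1994}}{42484 + \left(5517 - 15662\right)} = \frac{-174 + 2 i \sqrt{1994}}{42484 - 10145} = \frac{-174 + 2 i \sqrt{1994}}{32339} = \left(-174 + 2 i \sqrt{1994}\right) \frac{1}{32339} = - \frac{174}{32339} + \frac{2 i \sqrt{1994}}{32339}$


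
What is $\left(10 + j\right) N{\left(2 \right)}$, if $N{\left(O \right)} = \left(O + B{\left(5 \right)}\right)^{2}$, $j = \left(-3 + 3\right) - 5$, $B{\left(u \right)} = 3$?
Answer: $125$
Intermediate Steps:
$j = -5$ ($j = 0 - 5 = -5$)
$N{\left(O \right)} = \left(3 + O\right)^{2}$ ($N{\left(O \right)} = \left(O + 3\right)^{2} = \left(3 + O\right)^{2}$)
$\left(10 + j\right) N{\left(2 \right)} = \left(10 - 5\right) \left(3 + 2\right)^{2} = 5 \cdot 5^{2} = 5 \cdot 25 = 125$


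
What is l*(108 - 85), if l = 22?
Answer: 506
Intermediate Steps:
l*(108 - 85) = 22*(108 - 85) = 22*23 = 506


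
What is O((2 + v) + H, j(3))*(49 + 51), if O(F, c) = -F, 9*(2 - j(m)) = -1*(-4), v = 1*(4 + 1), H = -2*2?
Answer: -300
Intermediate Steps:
H = -4
v = 5 (v = 1*5 = 5)
j(m) = 14/9 (j(m) = 2 - (-1)*(-4)/9 = 2 - ⅑*4 = 2 - 4/9 = 14/9)
O((2 + v) + H, j(3))*(49 + 51) = (-((2 + 5) - 4))*(49 + 51) = -(7 - 4)*100 = -1*3*100 = -3*100 = -300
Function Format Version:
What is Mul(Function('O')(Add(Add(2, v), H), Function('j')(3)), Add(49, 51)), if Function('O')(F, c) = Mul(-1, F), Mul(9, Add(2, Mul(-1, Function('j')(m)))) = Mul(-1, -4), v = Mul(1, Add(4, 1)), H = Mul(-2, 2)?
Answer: -300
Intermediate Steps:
H = -4
v = 5 (v = Mul(1, 5) = 5)
Function('j')(m) = Rational(14, 9) (Function('j')(m) = Add(2, Mul(Rational(-1, 9), Mul(-1, -4))) = Add(2, Mul(Rational(-1, 9), 4)) = Add(2, Rational(-4, 9)) = Rational(14, 9))
Mul(Function('O')(Add(Add(2, v), H), Function('j')(3)), Add(49, 51)) = Mul(Mul(-1, Add(Add(2, 5), -4)), Add(49, 51)) = Mul(Mul(-1, Add(7, -4)), 100) = Mul(Mul(-1, 3), 100) = Mul(-3, 100) = -300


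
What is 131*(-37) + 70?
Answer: -4777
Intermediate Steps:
131*(-37) + 70 = -4847 + 70 = -4777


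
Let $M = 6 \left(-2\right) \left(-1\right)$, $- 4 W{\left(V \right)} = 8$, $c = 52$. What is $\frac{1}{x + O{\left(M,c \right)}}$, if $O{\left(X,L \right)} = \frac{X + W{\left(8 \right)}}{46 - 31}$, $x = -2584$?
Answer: $- \frac{3}{7750} \approx -0.0003871$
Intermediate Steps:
$W{\left(V \right)} = -2$ ($W{\left(V \right)} = \left(- \frac{1}{4}\right) 8 = -2$)
$M = 12$ ($M = \left(-12\right) \left(-1\right) = 12$)
$O{\left(X,L \right)} = - \frac{2}{15} + \frac{X}{15}$ ($O{\left(X,L \right)} = \frac{X - 2}{46 - 31} = \frac{-2 + X}{15} = \left(-2 + X\right) \frac{1}{15} = - \frac{2}{15} + \frac{X}{15}$)
$\frac{1}{x + O{\left(M,c \right)}} = \frac{1}{-2584 + \left(- \frac{2}{15} + \frac{1}{15} \cdot 12\right)} = \frac{1}{-2584 + \left(- \frac{2}{15} + \frac{4}{5}\right)} = \frac{1}{-2584 + \frac{2}{3}} = \frac{1}{- \frac{7750}{3}} = - \frac{3}{7750}$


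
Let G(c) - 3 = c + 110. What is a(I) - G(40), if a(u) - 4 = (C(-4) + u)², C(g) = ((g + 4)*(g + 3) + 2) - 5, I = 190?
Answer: 34820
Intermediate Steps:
G(c) = 113 + c (G(c) = 3 + (c + 110) = 3 + (110 + c) = 113 + c)
C(g) = -3 + (3 + g)*(4 + g) (C(g) = ((4 + g)*(3 + g) + 2) - 5 = ((3 + g)*(4 + g) + 2) - 5 = (2 + (3 + g)*(4 + g)) - 5 = -3 + (3 + g)*(4 + g))
a(u) = 4 + (-3 + u)² (a(u) = 4 + ((9 + (-4)² + 7*(-4)) + u)² = 4 + ((9 + 16 - 28) + u)² = 4 + (-3 + u)²)
a(I) - G(40) = (4 + (-3 + 190)²) - (113 + 40) = (4 + 187²) - 1*153 = (4 + 34969) - 153 = 34973 - 153 = 34820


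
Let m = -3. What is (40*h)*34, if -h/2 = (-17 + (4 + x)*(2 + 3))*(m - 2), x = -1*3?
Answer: -163200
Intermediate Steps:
x = -3
h = -120 (h = -2*(-17 + (4 - 3)*(2 + 3))*(-3 - 2) = -2*(-17 + 1*5)*(-5) = -2*(-17 + 5)*(-5) = -(-24)*(-5) = -2*60 = -120)
(40*h)*34 = (40*(-120))*34 = -4800*34 = -163200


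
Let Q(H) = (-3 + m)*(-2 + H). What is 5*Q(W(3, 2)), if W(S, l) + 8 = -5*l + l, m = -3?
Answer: 540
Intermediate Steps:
W(S, l) = -8 - 4*l (W(S, l) = -8 + (-5*l + l) = -8 - 4*l)
Q(H) = 12 - 6*H (Q(H) = (-3 - 3)*(-2 + H) = -6*(-2 + H) = 12 - 6*H)
5*Q(W(3, 2)) = 5*(12 - 6*(-8 - 4*2)) = 5*(12 - 6*(-8 - 8)) = 5*(12 - 6*(-16)) = 5*(12 + 96) = 5*108 = 540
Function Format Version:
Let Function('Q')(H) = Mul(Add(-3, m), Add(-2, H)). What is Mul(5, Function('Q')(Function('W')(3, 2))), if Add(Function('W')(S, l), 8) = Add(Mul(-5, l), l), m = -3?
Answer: 540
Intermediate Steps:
Function('W')(S, l) = Add(-8, Mul(-4, l)) (Function('W')(S, l) = Add(-8, Add(Mul(-5, l), l)) = Add(-8, Mul(-4, l)))
Function('Q')(H) = Add(12, Mul(-6, H)) (Function('Q')(H) = Mul(Add(-3, -3), Add(-2, H)) = Mul(-6, Add(-2, H)) = Add(12, Mul(-6, H)))
Mul(5, Function('Q')(Function('W')(3, 2))) = Mul(5, Add(12, Mul(-6, Add(-8, Mul(-4, 2))))) = Mul(5, Add(12, Mul(-6, Add(-8, -8)))) = Mul(5, Add(12, Mul(-6, -16))) = Mul(5, Add(12, 96)) = Mul(5, 108) = 540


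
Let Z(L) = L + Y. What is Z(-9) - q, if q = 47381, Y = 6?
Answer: -47384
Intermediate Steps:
Z(L) = 6 + L (Z(L) = L + 6 = 6 + L)
Z(-9) - q = (6 - 9) - 1*47381 = -3 - 47381 = -47384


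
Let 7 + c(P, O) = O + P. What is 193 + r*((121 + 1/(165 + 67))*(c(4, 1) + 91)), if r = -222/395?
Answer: -268489907/45820 ≈ -5859.7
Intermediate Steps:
r = -222/395 (r = -222*1/395 = -222/395 ≈ -0.56203)
c(P, O) = -7 + O + P (c(P, O) = -7 + (O + P) = -7 + O + P)
193 + r*((121 + 1/(165 + 67))*(c(4, 1) + 91)) = 193 - 222*(121 + 1/(165 + 67))*((-7 + 1 + 4) + 91)/395 = 193 - 222*(121 + 1/232)*(-2 + 91)/395 = 193 - 222*(121 + 1/232)*89/395 = 193 - 3116103*89/45820 = 193 - 222/395*2498497/232 = 193 - 277333167/45820 = -268489907/45820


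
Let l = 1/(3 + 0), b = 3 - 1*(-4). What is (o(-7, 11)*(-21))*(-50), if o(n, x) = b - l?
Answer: 7000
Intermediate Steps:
b = 7 (b = 3 + 4 = 7)
l = ⅓ (l = 1/3 = ⅓ ≈ 0.33333)
o(n, x) = 20/3 (o(n, x) = 7 - 1*⅓ = 7 - ⅓ = 20/3)
(o(-7, 11)*(-21))*(-50) = ((20/3)*(-21))*(-50) = -140*(-50) = 7000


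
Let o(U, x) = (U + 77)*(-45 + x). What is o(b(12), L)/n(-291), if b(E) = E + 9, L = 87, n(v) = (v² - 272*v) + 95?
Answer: 1029/40982 ≈ 0.025109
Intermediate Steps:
n(v) = 95 + v² - 272*v
b(E) = 9 + E
o(U, x) = (-45 + x)*(77 + U) (o(U, x) = (77 + U)*(-45 + x) = (-45 + x)*(77 + U))
o(b(12), L)/n(-291) = (-3465 - 45*(9 + 12) + 77*87 + (9 + 12)*87)/(95 + (-291)² - 272*(-291)) = (-3465 - 45*21 + 6699 + 21*87)/(95 + 84681 + 79152) = (-3465 - 945 + 6699 + 1827)/163928 = 4116*(1/163928) = 1029/40982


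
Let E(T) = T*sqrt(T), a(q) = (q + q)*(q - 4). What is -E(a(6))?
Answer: -48*sqrt(6) ≈ -117.58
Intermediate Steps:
a(q) = 2*q*(-4 + q) (a(q) = (2*q)*(-4 + q) = 2*q*(-4 + q))
E(T) = T**(3/2)
-E(a(6)) = -(2*6*(-4 + 6))**(3/2) = -(2*6*2)**(3/2) = -24**(3/2) = -48*sqrt(6)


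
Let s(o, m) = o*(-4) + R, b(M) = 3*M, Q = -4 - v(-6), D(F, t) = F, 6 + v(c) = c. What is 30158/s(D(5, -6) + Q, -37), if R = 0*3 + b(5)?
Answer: -30158/37 ≈ -815.08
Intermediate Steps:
v(c) = -6 + c
Q = 8 (Q = -4 - (-6 - 6) = -4 - 1*(-12) = -4 + 12 = 8)
R = 15 (R = 0*3 + 3*5 = 0 + 15 = 15)
s(o, m) = 15 - 4*o (s(o, m) = o*(-4) + 15 = -4*o + 15 = 15 - 4*o)
30158/s(D(5, -6) + Q, -37) = 30158/(15 - 4*(5 + 8)) = 30158/(15 - 4*13) = 30158/(15 - 52) = 30158/(-37) = 30158*(-1/37) = -30158/37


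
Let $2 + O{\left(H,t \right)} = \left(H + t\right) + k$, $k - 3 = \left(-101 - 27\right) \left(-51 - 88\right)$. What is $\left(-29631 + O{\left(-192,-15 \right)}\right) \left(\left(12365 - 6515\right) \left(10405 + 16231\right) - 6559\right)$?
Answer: $-1876780123845$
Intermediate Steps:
$k = 17795$ ($k = 3 + \left(-101 - 27\right) \left(-51 - 88\right) = 3 - 128 \left(-51 - 88\right) = 3 - -17792 = 3 + 17792 = 17795$)
$O{\left(H,t \right)} = 17793 + H + t$ ($O{\left(H,t \right)} = -2 + \left(\left(H + t\right) + 17795\right) = -2 + \left(17795 + H + t\right) = 17793 + H + t$)
$\left(-29631 + O{\left(-192,-15 \right)}\right) \left(\left(12365 - 6515\right) \left(10405 + 16231\right) - 6559\right) = \left(-29631 - -17586\right) \left(\left(12365 - 6515\right) \left(10405 + 16231\right) - 6559\right) = \left(-29631 + 17586\right) \left(5850 \cdot 26636 - 6559\right) = - 12045 \left(155820600 - 6559\right) = \left(-12045\right) 155814041 = -1876780123845$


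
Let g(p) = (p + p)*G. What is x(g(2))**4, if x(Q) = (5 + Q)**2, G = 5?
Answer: 152587890625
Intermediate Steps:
g(p) = 10*p (g(p) = (p + p)*5 = (2*p)*5 = 10*p)
x(g(2))**4 = ((5 + 10*2)**2)**4 = ((5 + 20)**2)**4 = (25**2)**4 = 625**4 = 152587890625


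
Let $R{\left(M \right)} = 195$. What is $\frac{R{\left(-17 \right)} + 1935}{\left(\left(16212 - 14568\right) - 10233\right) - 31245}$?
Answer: $- \frac{355}{6639} \approx -0.053472$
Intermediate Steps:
$\frac{R{\left(-17 \right)} + 1935}{\left(\left(16212 - 14568\right) - 10233\right) - 31245} = \frac{195 + 1935}{\left(\left(16212 - 14568\right) - 10233\right) - 31245} = \frac{2130}{\left(1644 - 10233\right) - 31245} = \frac{2130}{-8589 - 31245} = \frac{2130}{-39834} = 2130 \left(- \frac{1}{39834}\right) = - \frac{355}{6639}$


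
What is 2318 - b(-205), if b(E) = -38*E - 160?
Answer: -5312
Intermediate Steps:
b(E) = -160 - 38*E
2318 - b(-205) = 2318 - (-160 - 38*(-205)) = 2318 - (-160 + 7790) = 2318 - 1*7630 = 2318 - 7630 = -5312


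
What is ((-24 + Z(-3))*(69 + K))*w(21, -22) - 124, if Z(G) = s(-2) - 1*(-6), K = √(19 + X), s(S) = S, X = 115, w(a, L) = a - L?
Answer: -59464 - 860*√134 ≈ -69419.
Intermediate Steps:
K = √134 (K = √(19 + 115) = √134 ≈ 11.576)
Z(G) = 4 (Z(G) = -2 - 1*(-6) = -2 + 6 = 4)
((-24 + Z(-3))*(69 + K))*w(21, -22) - 124 = ((-24 + 4)*(69 + √134))*(21 - 1*(-22)) - 124 = (-20*(69 + √134))*(21 + 22) - 124 = (-1380 - 20*√134)*43 - 124 = (-59340 - 860*√134) - 124 = -59464 - 860*√134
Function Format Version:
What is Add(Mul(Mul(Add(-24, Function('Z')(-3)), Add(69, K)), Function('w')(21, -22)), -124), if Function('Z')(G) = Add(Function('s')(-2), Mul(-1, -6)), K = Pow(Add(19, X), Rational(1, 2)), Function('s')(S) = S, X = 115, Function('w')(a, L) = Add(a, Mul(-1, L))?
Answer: Add(-59464, Mul(-860, Pow(134, Rational(1, 2)))) ≈ -69419.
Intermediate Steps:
K = Pow(134, Rational(1, 2)) (K = Pow(Add(19, 115), Rational(1, 2)) = Pow(134, Rational(1, 2)) ≈ 11.576)
Function('Z')(G) = 4 (Function('Z')(G) = Add(-2, Mul(-1, -6)) = Add(-2, 6) = 4)
Add(Mul(Mul(Add(-24, Function('Z')(-3)), Add(69, K)), Function('w')(21, -22)), -124) = Add(Mul(Mul(Add(-24, 4), Add(69, Pow(134, Rational(1, 2)))), Add(21, Mul(-1, -22))), -124) = Add(Mul(Mul(-20, Add(69, Pow(134, Rational(1, 2)))), Add(21, 22)), -124) = Add(Mul(Add(-1380, Mul(-20, Pow(134, Rational(1, 2)))), 43), -124) = Add(Add(-59340, Mul(-860, Pow(134, Rational(1, 2)))), -124) = Add(-59464, Mul(-860, Pow(134, Rational(1, 2))))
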